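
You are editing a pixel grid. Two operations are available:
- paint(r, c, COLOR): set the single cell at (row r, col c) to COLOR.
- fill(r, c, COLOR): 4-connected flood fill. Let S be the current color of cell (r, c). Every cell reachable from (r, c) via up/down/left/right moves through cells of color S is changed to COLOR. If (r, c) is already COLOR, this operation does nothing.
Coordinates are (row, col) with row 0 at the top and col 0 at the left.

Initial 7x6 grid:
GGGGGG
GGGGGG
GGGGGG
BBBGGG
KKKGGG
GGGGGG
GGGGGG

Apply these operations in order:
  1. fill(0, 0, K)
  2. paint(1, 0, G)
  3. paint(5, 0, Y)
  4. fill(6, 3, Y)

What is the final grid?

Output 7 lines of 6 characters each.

After op 1 fill(0,0,K) [36 cells changed]:
KKKKKK
KKKKKK
KKKKKK
BBBKKK
KKKKKK
KKKKKK
KKKKKK
After op 2 paint(1,0,G):
KKKKKK
GKKKKK
KKKKKK
BBBKKK
KKKKKK
KKKKKK
KKKKKK
After op 3 paint(5,0,Y):
KKKKKK
GKKKKK
KKKKKK
BBBKKK
KKKKKK
YKKKKK
KKKKKK
After op 4 fill(6,3,Y) [37 cells changed]:
YYYYYY
GYYYYY
YYYYYY
BBBYYY
YYYYYY
YYYYYY
YYYYYY

Answer: YYYYYY
GYYYYY
YYYYYY
BBBYYY
YYYYYY
YYYYYY
YYYYYY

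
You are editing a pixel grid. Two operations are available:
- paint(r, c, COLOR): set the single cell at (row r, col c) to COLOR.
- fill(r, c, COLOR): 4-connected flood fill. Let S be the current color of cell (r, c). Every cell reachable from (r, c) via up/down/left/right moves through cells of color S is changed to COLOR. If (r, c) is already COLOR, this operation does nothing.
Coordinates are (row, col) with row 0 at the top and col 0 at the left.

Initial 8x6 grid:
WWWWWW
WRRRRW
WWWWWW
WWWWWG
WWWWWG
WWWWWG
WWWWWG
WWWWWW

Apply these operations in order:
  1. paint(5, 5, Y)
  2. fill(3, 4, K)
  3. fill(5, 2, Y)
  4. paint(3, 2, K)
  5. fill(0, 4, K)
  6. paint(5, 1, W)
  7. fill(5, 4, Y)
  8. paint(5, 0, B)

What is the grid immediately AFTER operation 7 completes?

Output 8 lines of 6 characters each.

After op 1 paint(5,5,Y):
WWWWWW
WRRRRW
WWWWWW
WWWWWG
WWWWWG
WWWWWY
WWWWWG
WWWWWW
After op 2 fill(3,4,K) [40 cells changed]:
KKKKKK
KRRRRK
KKKKKK
KKKKKG
KKKKKG
KKKKKY
KKKKKG
KKKKKK
After op 3 fill(5,2,Y) [40 cells changed]:
YYYYYY
YRRRRY
YYYYYY
YYYYYG
YYYYYG
YYYYYY
YYYYYG
YYYYYY
After op 4 paint(3,2,K):
YYYYYY
YRRRRY
YYYYYY
YYKYYG
YYYYYG
YYYYYY
YYYYYG
YYYYYY
After op 5 fill(0,4,K) [40 cells changed]:
KKKKKK
KRRRRK
KKKKKK
KKKKKG
KKKKKG
KKKKKK
KKKKKG
KKKKKK
After op 6 paint(5,1,W):
KKKKKK
KRRRRK
KKKKKK
KKKKKG
KKKKKG
KWKKKK
KKKKKG
KKKKKK
After op 7 fill(5,4,Y) [40 cells changed]:
YYYYYY
YRRRRY
YYYYYY
YYYYYG
YYYYYG
YWYYYY
YYYYYG
YYYYYY

Answer: YYYYYY
YRRRRY
YYYYYY
YYYYYG
YYYYYG
YWYYYY
YYYYYG
YYYYYY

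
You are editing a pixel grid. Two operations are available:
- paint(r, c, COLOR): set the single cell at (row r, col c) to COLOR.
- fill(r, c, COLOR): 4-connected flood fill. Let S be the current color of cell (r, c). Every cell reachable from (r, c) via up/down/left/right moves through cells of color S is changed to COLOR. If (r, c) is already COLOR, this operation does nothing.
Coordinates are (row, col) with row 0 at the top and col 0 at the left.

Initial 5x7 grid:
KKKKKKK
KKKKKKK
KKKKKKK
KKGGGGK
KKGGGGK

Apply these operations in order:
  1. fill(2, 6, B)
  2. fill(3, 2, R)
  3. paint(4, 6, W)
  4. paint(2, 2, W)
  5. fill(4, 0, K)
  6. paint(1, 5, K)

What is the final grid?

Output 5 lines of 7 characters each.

Answer: KKKKKKK
KKKKKKK
KKWKKKK
KKRRRRK
KKRRRRW

Derivation:
After op 1 fill(2,6,B) [27 cells changed]:
BBBBBBB
BBBBBBB
BBBBBBB
BBGGGGB
BBGGGGB
After op 2 fill(3,2,R) [8 cells changed]:
BBBBBBB
BBBBBBB
BBBBBBB
BBRRRRB
BBRRRRB
After op 3 paint(4,6,W):
BBBBBBB
BBBBBBB
BBBBBBB
BBRRRRB
BBRRRRW
After op 4 paint(2,2,W):
BBBBBBB
BBBBBBB
BBWBBBB
BBRRRRB
BBRRRRW
After op 5 fill(4,0,K) [25 cells changed]:
KKKKKKK
KKKKKKK
KKWKKKK
KKRRRRK
KKRRRRW
After op 6 paint(1,5,K):
KKKKKKK
KKKKKKK
KKWKKKK
KKRRRRK
KKRRRRW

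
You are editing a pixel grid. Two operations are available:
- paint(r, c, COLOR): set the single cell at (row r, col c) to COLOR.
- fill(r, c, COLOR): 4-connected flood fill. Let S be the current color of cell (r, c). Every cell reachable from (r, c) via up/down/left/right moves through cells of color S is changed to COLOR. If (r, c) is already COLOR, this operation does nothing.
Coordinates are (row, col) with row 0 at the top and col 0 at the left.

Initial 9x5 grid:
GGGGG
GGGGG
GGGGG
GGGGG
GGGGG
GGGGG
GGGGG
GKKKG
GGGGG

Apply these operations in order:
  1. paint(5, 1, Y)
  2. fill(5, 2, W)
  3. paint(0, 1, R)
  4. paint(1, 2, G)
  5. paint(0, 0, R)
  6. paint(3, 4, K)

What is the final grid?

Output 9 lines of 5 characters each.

Answer: RRWWW
WWGWW
WWWWW
WWWWK
WWWWW
WYWWW
WWWWW
WKKKW
WWWWW

Derivation:
After op 1 paint(5,1,Y):
GGGGG
GGGGG
GGGGG
GGGGG
GGGGG
GYGGG
GGGGG
GKKKG
GGGGG
After op 2 fill(5,2,W) [41 cells changed]:
WWWWW
WWWWW
WWWWW
WWWWW
WWWWW
WYWWW
WWWWW
WKKKW
WWWWW
After op 3 paint(0,1,R):
WRWWW
WWWWW
WWWWW
WWWWW
WWWWW
WYWWW
WWWWW
WKKKW
WWWWW
After op 4 paint(1,2,G):
WRWWW
WWGWW
WWWWW
WWWWW
WWWWW
WYWWW
WWWWW
WKKKW
WWWWW
After op 5 paint(0,0,R):
RRWWW
WWGWW
WWWWW
WWWWW
WWWWW
WYWWW
WWWWW
WKKKW
WWWWW
After op 6 paint(3,4,K):
RRWWW
WWGWW
WWWWW
WWWWK
WWWWW
WYWWW
WWWWW
WKKKW
WWWWW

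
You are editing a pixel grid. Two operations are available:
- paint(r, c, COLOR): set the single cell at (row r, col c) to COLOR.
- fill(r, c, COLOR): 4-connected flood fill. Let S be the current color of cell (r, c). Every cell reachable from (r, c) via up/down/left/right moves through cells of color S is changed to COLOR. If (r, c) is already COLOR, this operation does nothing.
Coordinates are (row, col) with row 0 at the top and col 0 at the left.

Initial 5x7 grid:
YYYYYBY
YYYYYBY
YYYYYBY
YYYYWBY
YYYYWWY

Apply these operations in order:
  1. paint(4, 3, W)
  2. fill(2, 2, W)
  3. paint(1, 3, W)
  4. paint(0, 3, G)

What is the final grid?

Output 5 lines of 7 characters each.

After op 1 paint(4,3,W):
YYYYYBY
YYYYYBY
YYYYYBY
YYYYWBY
YYYWWWY
After op 2 fill(2,2,W) [22 cells changed]:
WWWWWBY
WWWWWBY
WWWWWBY
WWWWWBY
WWWWWWY
After op 3 paint(1,3,W):
WWWWWBY
WWWWWBY
WWWWWBY
WWWWWBY
WWWWWWY
After op 4 paint(0,3,G):
WWWGWBY
WWWWWBY
WWWWWBY
WWWWWBY
WWWWWWY

Answer: WWWGWBY
WWWWWBY
WWWWWBY
WWWWWBY
WWWWWWY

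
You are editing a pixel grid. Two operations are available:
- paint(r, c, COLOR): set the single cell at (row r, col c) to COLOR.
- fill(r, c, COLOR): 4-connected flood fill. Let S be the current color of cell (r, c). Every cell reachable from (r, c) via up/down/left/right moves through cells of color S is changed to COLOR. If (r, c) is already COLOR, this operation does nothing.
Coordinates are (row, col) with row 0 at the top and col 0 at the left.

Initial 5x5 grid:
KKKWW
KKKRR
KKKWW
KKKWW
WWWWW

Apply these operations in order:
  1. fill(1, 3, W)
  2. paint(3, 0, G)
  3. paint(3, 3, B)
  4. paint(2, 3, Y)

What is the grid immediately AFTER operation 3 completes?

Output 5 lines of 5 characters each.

Answer: KKKWW
KKKWW
KKKWW
GKKBW
WWWWW

Derivation:
After op 1 fill(1,3,W) [2 cells changed]:
KKKWW
KKKWW
KKKWW
KKKWW
WWWWW
After op 2 paint(3,0,G):
KKKWW
KKKWW
KKKWW
GKKWW
WWWWW
After op 3 paint(3,3,B):
KKKWW
KKKWW
KKKWW
GKKBW
WWWWW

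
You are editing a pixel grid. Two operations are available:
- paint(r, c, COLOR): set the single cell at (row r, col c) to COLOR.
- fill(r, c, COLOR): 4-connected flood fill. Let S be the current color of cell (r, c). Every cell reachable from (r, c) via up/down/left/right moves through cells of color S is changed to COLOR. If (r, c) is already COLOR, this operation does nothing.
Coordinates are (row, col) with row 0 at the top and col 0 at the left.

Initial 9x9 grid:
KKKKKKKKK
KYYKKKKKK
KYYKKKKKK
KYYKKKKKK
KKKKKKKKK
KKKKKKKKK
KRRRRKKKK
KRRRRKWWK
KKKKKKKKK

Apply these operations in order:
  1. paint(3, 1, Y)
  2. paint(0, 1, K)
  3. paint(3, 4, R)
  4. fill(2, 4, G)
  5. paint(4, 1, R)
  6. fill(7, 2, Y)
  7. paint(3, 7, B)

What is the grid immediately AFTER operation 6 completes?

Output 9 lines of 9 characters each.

After op 1 paint(3,1,Y):
KKKKKKKKK
KYYKKKKKK
KYYKKKKKK
KYYKKKKKK
KKKKKKKKK
KKKKKKKKK
KRRRRKKKK
KRRRRKWWK
KKKKKKKKK
After op 2 paint(0,1,K):
KKKKKKKKK
KYYKKKKKK
KYYKKKKKK
KYYKKKKKK
KKKKKKKKK
KKKKKKKKK
KRRRRKKKK
KRRRRKWWK
KKKKKKKKK
After op 3 paint(3,4,R):
KKKKKKKKK
KYYKKKKKK
KYYKKKKKK
KYYKRKKKK
KKKKKKKKK
KKKKKKKKK
KRRRRKKKK
KRRRRKWWK
KKKKKKKKK
After op 4 fill(2,4,G) [64 cells changed]:
GGGGGGGGG
GYYGGGGGG
GYYGGGGGG
GYYGRGGGG
GGGGGGGGG
GGGGGGGGG
GRRRRGGGG
GRRRRGWWG
GGGGGGGGG
After op 5 paint(4,1,R):
GGGGGGGGG
GYYGGGGGG
GYYGGGGGG
GYYGRGGGG
GRGGGGGGG
GGGGGGGGG
GRRRRGGGG
GRRRRGWWG
GGGGGGGGG
After op 6 fill(7,2,Y) [8 cells changed]:
GGGGGGGGG
GYYGGGGGG
GYYGGGGGG
GYYGRGGGG
GRGGGGGGG
GGGGGGGGG
GYYYYGGGG
GYYYYGWWG
GGGGGGGGG

Answer: GGGGGGGGG
GYYGGGGGG
GYYGGGGGG
GYYGRGGGG
GRGGGGGGG
GGGGGGGGG
GYYYYGGGG
GYYYYGWWG
GGGGGGGGG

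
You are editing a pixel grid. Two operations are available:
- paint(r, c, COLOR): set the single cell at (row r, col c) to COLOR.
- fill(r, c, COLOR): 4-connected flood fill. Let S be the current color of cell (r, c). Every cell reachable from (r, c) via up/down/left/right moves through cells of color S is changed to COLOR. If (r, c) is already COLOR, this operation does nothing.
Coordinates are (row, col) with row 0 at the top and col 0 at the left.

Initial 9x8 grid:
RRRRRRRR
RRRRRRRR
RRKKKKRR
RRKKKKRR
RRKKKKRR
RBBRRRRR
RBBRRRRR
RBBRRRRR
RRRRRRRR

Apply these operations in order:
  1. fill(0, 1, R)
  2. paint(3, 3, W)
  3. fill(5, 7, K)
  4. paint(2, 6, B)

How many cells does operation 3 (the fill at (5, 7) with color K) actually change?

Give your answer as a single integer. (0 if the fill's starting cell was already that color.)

After op 1 fill(0,1,R) [0 cells changed]:
RRRRRRRR
RRRRRRRR
RRKKKKRR
RRKKKKRR
RRKKKKRR
RBBRRRRR
RBBRRRRR
RBBRRRRR
RRRRRRRR
After op 2 paint(3,3,W):
RRRRRRRR
RRRRRRRR
RRKKKKRR
RRKWKKRR
RRKKKKRR
RBBRRRRR
RBBRRRRR
RBBRRRRR
RRRRRRRR
After op 3 fill(5,7,K) [54 cells changed]:
KKKKKKKK
KKKKKKKK
KKKKKKKK
KKKWKKKK
KKKKKKKK
KBBKKKKK
KBBKKKKK
KBBKKKKK
KKKKKKKK

Answer: 54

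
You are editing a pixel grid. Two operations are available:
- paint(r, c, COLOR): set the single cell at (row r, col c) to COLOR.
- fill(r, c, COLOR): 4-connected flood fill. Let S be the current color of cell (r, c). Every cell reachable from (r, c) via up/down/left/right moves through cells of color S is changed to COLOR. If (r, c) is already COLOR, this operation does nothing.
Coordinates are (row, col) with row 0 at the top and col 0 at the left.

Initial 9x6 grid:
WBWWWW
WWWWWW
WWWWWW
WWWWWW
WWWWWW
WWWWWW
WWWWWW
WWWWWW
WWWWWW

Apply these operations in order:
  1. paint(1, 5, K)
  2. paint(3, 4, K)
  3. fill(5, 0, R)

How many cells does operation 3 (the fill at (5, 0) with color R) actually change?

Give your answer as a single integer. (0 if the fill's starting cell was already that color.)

After op 1 paint(1,5,K):
WBWWWW
WWWWWK
WWWWWW
WWWWWW
WWWWWW
WWWWWW
WWWWWW
WWWWWW
WWWWWW
After op 2 paint(3,4,K):
WBWWWW
WWWWWK
WWWWWW
WWWWKW
WWWWWW
WWWWWW
WWWWWW
WWWWWW
WWWWWW
After op 3 fill(5,0,R) [51 cells changed]:
RBRRRR
RRRRRK
RRRRRR
RRRRKR
RRRRRR
RRRRRR
RRRRRR
RRRRRR
RRRRRR

Answer: 51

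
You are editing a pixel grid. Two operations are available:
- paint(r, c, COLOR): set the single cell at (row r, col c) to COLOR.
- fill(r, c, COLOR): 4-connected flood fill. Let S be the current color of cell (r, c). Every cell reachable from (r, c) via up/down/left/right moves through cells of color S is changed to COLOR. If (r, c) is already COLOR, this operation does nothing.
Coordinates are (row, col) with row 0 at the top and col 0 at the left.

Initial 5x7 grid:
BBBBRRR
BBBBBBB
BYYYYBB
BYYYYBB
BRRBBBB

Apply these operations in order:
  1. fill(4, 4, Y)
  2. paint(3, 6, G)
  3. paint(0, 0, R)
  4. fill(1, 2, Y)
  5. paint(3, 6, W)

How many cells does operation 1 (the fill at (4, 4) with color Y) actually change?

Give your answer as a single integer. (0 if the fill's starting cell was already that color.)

Answer: 22

Derivation:
After op 1 fill(4,4,Y) [22 cells changed]:
YYYYRRR
YYYYYYY
YYYYYYY
YYYYYYY
YRRYYYY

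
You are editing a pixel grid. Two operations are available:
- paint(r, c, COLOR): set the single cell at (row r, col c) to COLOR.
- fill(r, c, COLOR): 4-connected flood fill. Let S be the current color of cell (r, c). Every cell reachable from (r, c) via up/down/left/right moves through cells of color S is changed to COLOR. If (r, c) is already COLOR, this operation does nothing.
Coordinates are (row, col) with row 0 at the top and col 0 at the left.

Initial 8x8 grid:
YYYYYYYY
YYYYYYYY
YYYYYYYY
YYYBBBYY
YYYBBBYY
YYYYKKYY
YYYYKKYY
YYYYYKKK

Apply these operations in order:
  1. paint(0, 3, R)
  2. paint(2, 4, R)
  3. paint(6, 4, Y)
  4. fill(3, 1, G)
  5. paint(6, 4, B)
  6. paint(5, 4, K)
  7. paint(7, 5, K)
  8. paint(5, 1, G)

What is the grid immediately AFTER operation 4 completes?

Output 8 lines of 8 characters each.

After op 1 paint(0,3,R):
YYYRYYYY
YYYYYYYY
YYYYYYYY
YYYBBBYY
YYYBBBYY
YYYYKKYY
YYYYKKYY
YYYYYKKK
After op 2 paint(2,4,R):
YYYRYYYY
YYYYYYYY
YYYYRYYY
YYYBBBYY
YYYBBBYY
YYYYKKYY
YYYYKKYY
YYYYYKKK
After op 3 paint(6,4,Y):
YYYRYYYY
YYYYYYYY
YYYYRYYY
YYYBBBYY
YYYBBBYY
YYYYKKYY
YYYYYKYY
YYYYYKKK
After op 4 fill(3,1,G) [50 cells changed]:
GGGRGGGG
GGGGGGGG
GGGGRGGG
GGGBBBGG
GGGBBBGG
GGGGKKGG
GGGGGKGG
GGGGGKKK

Answer: GGGRGGGG
GGGGGGGG
GGGGRGGG
GGGBBBGG
GGGBBBGG
GGGGKKGG
GGGGGKGG
GGGGGKKK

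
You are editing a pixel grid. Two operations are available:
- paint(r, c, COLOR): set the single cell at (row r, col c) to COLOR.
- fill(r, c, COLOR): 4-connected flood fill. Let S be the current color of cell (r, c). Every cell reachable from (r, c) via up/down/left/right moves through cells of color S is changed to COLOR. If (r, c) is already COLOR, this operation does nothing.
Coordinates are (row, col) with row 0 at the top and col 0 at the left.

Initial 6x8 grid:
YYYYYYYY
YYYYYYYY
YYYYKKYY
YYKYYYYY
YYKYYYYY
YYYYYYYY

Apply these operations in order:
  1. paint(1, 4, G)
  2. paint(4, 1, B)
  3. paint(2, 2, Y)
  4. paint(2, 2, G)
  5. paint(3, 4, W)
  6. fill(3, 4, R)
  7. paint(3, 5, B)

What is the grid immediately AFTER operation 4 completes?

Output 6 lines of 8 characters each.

Answer: YYYYYYYY
YYYYGYYY
YYGYKKYY
YYKYYYYY
YBKYYYYY
YYYYYYYY

Derivation:
After op 1 paint(1,4,G):
YYYYYYYY
YYYYGYYY
YYYYKKYY
YYKYYYYY
YYKYYYYY
YYYYYYYY
After op 2 paint(4,1,B):
YYYYYYYY
YYYYGYYY
YYYYKKYY
YYKYYYYY
YBKYYYYY
YYYYYYYY
After op 3 paint(2,2,Y):
YYYYYYYY
YYYYGYYY
YYYYKKYY
YYKYYYYY
YBKYYYYY
YYYYYYYY
After op 4 paint(2,2,G):
YYYYYYYY
YYYYGYYY
YYGYKKYY
YYKYYYYY
YBKYYYYY
YYYYYYYY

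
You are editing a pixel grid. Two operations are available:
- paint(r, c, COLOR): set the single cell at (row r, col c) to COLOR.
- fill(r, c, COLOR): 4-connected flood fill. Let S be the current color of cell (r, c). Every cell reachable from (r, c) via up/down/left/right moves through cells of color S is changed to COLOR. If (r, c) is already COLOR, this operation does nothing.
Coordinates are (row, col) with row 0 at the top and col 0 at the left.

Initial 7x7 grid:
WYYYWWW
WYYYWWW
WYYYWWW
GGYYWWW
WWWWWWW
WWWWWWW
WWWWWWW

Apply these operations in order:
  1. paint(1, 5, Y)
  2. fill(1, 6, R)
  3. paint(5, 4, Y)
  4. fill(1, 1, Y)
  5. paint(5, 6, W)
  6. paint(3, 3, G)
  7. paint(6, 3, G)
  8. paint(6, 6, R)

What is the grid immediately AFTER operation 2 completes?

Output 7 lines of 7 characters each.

Answer: WYYYRRR
WYYYRYR
WYYYRRR
GGYYRRR
RRRRRRR
RRRRRRR
RRRRRRR

Derivation:
After op 1 paint(1,5,Y):
WYYYWWW
WYYYWYW
WYYYWWW
GGYYWWW
WWWWWWW
WWWWWWW
WWWWWWW
After op 2 fill(1,6,R) [32 cells changed]:
WYYYRRR
WYYYRYR
WYYYRRR
GGYYRRR
RRRRRRR
RRRRRRR
RRRRRRR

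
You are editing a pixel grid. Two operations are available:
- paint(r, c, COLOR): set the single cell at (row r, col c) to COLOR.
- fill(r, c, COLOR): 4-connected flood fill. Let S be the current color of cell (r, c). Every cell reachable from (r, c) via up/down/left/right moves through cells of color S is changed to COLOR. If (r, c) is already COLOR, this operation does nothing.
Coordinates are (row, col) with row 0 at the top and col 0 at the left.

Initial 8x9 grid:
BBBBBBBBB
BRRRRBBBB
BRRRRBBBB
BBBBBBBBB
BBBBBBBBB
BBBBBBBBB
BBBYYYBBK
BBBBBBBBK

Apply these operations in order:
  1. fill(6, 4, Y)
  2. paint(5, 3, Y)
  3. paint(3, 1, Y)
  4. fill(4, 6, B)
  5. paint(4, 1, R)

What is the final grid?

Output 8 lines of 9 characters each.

Answer: BBBBBBBBB
BRRRRBBBB
BRRRRBBBB
BYBBBBBBB
BRBBBBBBB
BBBYBBBBB
BBBYYYBBK
BBBBBBBBK

Derivation:
After op 1 fill(6,4,Y) [0 cells changed]:
BBBBBBBBB
BRRRRBBBB
BRRRRBBBB
BBBBBBBBB
BBBBBBBBB
BBBBBBBBB
BBBYYYBBK
BBBBBBBBK
After op 2 paint(5,3,Y):
BBBBBBBBB
BRRRRBBBB
BRRRRBBBB
BBBBBBBBB
BBBBBBBBB
BBBYBBBBB
BBBYYYBBK
BBBBBBBBK
After op 3 paint(3,1,Y):
BBBBBBBBB
BRRRRBBBB
BRRRRBBBB
BYBBBBBBB
BBBBBBBBB
BBBYBBBBB
BBBYYYBBK
BBBBBBBBK
After op 4 fill(4,6,B) [0 cells changed]:
BBBBBBBBB
BRRRRBBBB
BRRRRBBBB
BYBBBBBBB
BBBBBBBBB
BBBYBBBBB
BBBYYYBBK
BBBBBBBBK
After op 5 paint(4,1,R):
BBBBBBBBB
BRRRRBBBB
BRRRRBBBB
BYBBBBBBB
BRBBBBBBB
BBBYBBBBB
BBBYYYBBK
BBBBBBBBK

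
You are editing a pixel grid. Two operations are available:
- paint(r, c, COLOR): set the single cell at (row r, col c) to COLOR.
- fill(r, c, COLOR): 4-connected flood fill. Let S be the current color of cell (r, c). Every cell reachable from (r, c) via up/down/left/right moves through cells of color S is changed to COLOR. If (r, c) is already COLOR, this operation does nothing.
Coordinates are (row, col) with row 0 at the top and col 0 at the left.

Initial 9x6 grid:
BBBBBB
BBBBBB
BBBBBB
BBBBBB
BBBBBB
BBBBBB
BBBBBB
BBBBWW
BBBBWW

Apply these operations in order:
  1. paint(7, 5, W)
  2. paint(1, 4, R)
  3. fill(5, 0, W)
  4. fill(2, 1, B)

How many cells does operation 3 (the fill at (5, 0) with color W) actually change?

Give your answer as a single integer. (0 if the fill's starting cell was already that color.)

Answer: 49

Derivation:
After op 1 paint(7,5,W):
BBBBBB
BBBBBB
BBBBBB
BBBBBB
BBBBBB
BBBBBB
BBBBBB
BBBBWW
BBBBWW
After op 2 paint(1,4,R):
BBBBBB
BBBBRB
BBBBBB
BBBBBB
BBBBBB
BBBBBB
BBBBBB
BBBBWW
BBBBWW
After op 3 fill(5,0,W) [49 cells changed]:
WWWWWW
WWWWRW
WWWWWW
WWWWWW
WWWWWW
WWWWWW
WWWWWW
WWWWWW
WWWWWW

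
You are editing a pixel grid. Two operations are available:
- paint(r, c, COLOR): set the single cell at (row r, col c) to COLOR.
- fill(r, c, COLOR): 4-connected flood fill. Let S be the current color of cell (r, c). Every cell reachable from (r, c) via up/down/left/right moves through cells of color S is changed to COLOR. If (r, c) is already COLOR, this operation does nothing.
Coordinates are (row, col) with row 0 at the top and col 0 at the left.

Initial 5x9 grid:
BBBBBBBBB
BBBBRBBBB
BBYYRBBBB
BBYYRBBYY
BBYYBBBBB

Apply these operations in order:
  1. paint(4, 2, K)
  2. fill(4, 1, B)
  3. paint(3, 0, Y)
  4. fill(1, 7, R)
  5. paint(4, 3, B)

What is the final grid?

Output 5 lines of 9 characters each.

Answer: RRRRRRRRR
RRRRRRRRR
RRYYRRRRR
YRYYRRRYY
RRKBRRRRR

Derivation:
After op 1 paint(4,2,K):
BBBBBBBBB
BBBBRBBBB
BBYYRBBBB
BBYYRBBYY
BBKYBBBBB
After op 2 fill(4,1,B) [0 cells changed]:
BBBBBBBBB
BBBBRBBBB
BBYYRBBBB
BBYYRBBYY
BBKYBBBBB
After op 3 paint(3,0,Y):
BBBBBBBBB
BBBBRBBBB
BBYYRBBBB
YBYYRBBYY
BBKYBBBBB
After op 4 fill(1,7,R) [33 cells changed]:
RRRRRRRRR
RRRRRRRRR
RRYYRRRRR
YRYYRRRYY
RRKYRRRRR
After op 5 paint(4,3,B):
RRRRRRRRR
RRRRRRRRR
RRYYRRRRR
YRYYRRRYY
RRKBRRRRR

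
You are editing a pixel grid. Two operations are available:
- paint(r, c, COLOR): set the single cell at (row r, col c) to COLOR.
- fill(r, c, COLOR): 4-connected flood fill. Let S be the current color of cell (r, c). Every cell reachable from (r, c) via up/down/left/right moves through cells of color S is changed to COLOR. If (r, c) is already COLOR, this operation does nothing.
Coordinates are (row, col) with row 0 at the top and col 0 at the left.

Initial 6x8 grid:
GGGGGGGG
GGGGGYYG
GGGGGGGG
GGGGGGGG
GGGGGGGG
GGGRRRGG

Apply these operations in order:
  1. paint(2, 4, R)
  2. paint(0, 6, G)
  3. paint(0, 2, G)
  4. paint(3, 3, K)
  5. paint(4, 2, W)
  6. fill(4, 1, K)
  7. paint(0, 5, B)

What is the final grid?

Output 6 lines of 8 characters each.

Answer: KKKKKBKK
KKKKKYYK
KKKKRKKK
KKKKKKKK
KKWKKKKK
KKKRRRKK

Derivation:
After op 1 paint(2,4,R):
GGGGGGGG
GGGGGYYG
GGGGRGGG
GGGGGGGG
GGGGGGGG
GGGRRRGG
After op 2 paint(0,6,G):
GGGGGGGG
GGGGGYYG
GGGGRGGG
GGGGGGGG
GGGGGGGG
GGGRRRGG
After op 3 paint(0,2,G):
GGGGGGGG
GGGGGYYG
GGGGRGGG
GGGGGGGG
GGGGGGGG
GGGRRRGG
After op 4 paint(3,3,K):
GGGGGGGG
GGGGGYYG
GGGGRGGG
GGGKGGGG
GGGGGGGG
GGGRRRGG
After op 5 paint(4,2,W):
GGGGGGGG
GGGGGYYG
GGGGRGGG
GGGKGGGG
GGWGGGGG
GGGRRRGG
After op 6 fill(4,1,K) [40 cells changed]:
KKKKKKKK
KKKKKYYK
KKKKRKKK
KKKKKKKK
KKWKKKKK
KKKRRRKK
After op 7 paint(0,5,B):
KKKKKBKK
KKKKKYYK
KKKKRKKK
KKKKKKKK
KKWKKKKK
KKKRRRKK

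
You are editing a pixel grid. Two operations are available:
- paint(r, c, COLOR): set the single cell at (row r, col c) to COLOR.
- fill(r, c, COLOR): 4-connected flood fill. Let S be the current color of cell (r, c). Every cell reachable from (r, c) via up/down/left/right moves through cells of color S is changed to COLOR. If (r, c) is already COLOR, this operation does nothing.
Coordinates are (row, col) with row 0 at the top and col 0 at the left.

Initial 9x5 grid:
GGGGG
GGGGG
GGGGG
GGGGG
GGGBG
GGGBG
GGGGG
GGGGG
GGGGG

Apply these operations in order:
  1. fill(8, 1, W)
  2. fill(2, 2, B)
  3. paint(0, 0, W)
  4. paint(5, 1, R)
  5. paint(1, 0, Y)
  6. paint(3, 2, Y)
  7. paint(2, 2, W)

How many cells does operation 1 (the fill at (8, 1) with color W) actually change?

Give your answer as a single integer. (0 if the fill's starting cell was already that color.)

After op 1 fill(8,1,W) [43 cells changed]:
WWWWW
WWWWW
WWWWW
WWWWW
WWWBW
WWWBW
WWWWW
WWWWW
WWWWW

Answer: 43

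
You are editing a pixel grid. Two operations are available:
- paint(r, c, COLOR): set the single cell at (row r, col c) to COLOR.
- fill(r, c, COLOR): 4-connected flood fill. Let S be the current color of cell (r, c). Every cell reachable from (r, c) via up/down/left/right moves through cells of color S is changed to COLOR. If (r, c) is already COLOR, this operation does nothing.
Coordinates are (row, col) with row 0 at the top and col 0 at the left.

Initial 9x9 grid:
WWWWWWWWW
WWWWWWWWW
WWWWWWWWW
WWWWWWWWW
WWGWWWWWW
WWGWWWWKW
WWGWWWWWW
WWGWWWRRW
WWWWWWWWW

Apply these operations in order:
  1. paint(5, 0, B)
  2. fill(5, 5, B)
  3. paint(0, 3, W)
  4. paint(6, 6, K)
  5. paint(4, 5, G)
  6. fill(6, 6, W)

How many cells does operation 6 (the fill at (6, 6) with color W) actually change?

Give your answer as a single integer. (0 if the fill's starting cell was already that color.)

After op 1 paint(5,0,B):
WWWWWWWWW
WWWWWWWWW
WWWWWWWWW
WWWWWWWWW
WWGWWWWWW
BWGWWWWKW
WWGWWWWWW
WWGWWWRRW
WWWWWWWWW
After op 2 fill(5,5,B) [73 cells changed]:
BBBBBBBBB
BBBBBBBBB
BBBBBBBBB
BBBBBBBBB
BBGBBBBBB
BBGBBBBKB
BBGBBBBBB
BBGBBBRRB
BBBBBBBBB
After op 3 paint(0,3,W):
BBBWBBBBB
BBBBBBBBB
BBBBBBBBB
BBBBBBBBB
BBGBBBBBB
BBGBBBBKB
BBGBBBBBB
BBGBBBRRB
BBBBBBBBB
After op 4 paint(6,6,K):
BBBWBBBBB
BBBBBBBBB
BBBBBBBBB
BBBBBBBBB
BBGBBBBBB
BBGBBBBKB
BBGBBBKBB
BBGBBBRRB
BBBBBBBBB
After op 5 paint(4,5,G):
BBBWBBBBB
BBBBBBBBB
BBBBBBBBB
BBBBBBBBB
BBGBBGBBB
BBGBBBBKB
BBGBBBKBB
BBGBBBRRB
BBBBBBBBB
After op 6 fill(6,6,W) [1 cells changed]:
BBBWBBBBB
BBBBBBBBB
BBBBBBBBB
BBBBBBBBB
BBGBBGBBB
BBGBBBBKB
BBGBBBWBB
BBGBBBRRB
BBBBBBBBB

Answer: 1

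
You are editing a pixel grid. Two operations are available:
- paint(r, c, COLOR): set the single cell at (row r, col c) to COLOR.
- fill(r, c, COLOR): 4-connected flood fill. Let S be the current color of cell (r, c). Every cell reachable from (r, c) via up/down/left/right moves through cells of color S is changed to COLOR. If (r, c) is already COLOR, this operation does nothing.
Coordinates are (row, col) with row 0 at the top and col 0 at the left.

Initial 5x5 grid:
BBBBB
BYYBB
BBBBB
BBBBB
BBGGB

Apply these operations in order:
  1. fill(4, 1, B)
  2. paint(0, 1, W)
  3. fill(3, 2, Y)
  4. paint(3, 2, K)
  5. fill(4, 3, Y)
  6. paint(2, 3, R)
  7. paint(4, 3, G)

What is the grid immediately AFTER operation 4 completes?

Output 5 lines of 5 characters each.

After op 1 fill(4,1,B) [0 cells changed]:
BBBBB
BYYBB
BBBBB
BBBBB
BBGGB
After op 2 paint(0,1,W):
BWBBB
BYYBB
BBBBB
BBBBB
BBGGB
After op 3 fill(3,2,Y) [20 cells changed]:
YWYYY
YYYYY
YYYYY
YYYYY
YYGGY
After op 4 paint(3,2,K):
YWYYY
YYYYY
YYYYY
YYKYY
YYGGY

Answer: YWYYY
YYYYY
YYYYY
YYKYY
YYGGY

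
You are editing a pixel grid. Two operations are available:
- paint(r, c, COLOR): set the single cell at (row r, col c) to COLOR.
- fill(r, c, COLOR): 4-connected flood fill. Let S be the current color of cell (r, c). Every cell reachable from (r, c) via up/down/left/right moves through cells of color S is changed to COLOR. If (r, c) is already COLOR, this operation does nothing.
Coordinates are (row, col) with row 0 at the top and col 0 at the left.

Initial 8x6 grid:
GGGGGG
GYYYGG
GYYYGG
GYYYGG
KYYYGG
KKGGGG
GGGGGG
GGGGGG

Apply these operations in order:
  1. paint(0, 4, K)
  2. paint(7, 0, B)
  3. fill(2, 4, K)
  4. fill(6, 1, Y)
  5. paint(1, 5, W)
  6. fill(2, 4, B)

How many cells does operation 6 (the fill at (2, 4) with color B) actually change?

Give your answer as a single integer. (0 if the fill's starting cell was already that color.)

After op 1 paint(0,4,K):
GGGGKG
GYYYGG
GYYYGG
GYYYGG
KYYYGG
KKGGGG
GGGGGG
GGGGGG
After op 2 paint(7,0,B):
GGGGKG
GYYYGG
GYYYGG
GYYYGG
KYYYGG
KKGGGG
GGGGGG
BGGGGG
After op 3 fill(2,4,K) [24 cells changed]:
GGGGKK
GYYYKK
GYYYKK
GYYYKK
KYYYKK
KKKKKK
KKKKKK
BKKKKK
After op 4 fill(6,1,Y) [28 cells changed]:
GGGGYY
GYYYYY
GYYYYY
GYYYYY
YYYYYY
YYYYYY
YYYYYY
BYYYYY
After op 5 paint(1,5,W):
GGGGYY
GYYYYW
GYYYYY
GYYYYY
YYYYYY
YYYYYY
YYYYYY
BYYYYY
After op 6 fill(2,4,B) [39 cells changed]:
GGGGBB
GBBBBW
GBBBBB
GBBBBB
BBBBBB
BBBBBB
BBBBBB
BBBBBB

Answer: 39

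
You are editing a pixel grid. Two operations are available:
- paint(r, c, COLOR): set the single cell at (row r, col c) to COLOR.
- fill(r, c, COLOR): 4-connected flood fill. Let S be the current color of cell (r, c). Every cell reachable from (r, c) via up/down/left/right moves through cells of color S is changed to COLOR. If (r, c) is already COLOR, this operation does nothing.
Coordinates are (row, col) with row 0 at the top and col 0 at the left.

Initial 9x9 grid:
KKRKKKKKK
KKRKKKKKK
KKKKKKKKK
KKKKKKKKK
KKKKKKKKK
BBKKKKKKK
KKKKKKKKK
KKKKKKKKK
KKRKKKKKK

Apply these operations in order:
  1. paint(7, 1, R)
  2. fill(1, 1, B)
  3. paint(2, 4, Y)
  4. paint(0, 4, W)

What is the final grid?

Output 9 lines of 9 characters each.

After op 1 paint(7,1,R):
KKRKKKKKK
KKRKKKKKK
KKKKKKKKK
KKKKKKKKK
KKKKKKKKK
BBKKKKKKK
KKKKKKKKK
KRKKKKKKK
KKRKKKKKK
After op 2 fill(1,1,B) [75 cells changed]:
BBRBBBBBB
BBRBBBBBB
BBBBBBBBB
BBBBBBBBB
BBBBBBBBB
BBBBBBBBB
BBBBBBBBB
BRBBBBBBB
BBRBBBBBB
After op 3 paint(2,4,Y):
BBRBBBBBB
BBRBBBBBB
BBBBYBBBB
BBBBBBBBB
BBBBBBBBB
BBBBBBBBB
BBBBBBBBB
BRBBBBBBB
BBRBBBBBB
After op 4 paint(0,4,W):
BBRBWBBBB
BBRBBBBBB
BBBBYBBBB
BBBBBBBBB
BBBBBBBBB
BBBBBBBBB
BBBBBBBBB
BRBBBBBBB
BBRBBBBBB

Answer: BBRBWBBBB
BBRBBBBBB
BBBBYBBBB
BBBBBBBBB
BBBBBBBBB
BBBBBBBBB
BBBBBBBBB
BRBBBBBBB
BBRBBBBBB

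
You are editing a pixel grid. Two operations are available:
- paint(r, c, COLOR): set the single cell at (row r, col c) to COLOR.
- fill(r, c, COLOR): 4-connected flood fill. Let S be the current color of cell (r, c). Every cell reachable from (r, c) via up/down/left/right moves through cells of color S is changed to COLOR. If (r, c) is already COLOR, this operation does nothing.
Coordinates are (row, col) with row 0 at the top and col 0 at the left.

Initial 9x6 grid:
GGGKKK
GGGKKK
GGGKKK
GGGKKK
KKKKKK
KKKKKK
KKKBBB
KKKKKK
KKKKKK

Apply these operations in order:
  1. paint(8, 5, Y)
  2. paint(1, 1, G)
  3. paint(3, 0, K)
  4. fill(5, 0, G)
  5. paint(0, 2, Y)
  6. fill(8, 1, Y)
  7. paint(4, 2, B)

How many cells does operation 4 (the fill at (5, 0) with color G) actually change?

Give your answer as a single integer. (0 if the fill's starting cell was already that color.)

Answer: 39

Derivation:
After op 1 paint(8,5,Y):
GGGKKK
GGGKKK
GGGKKK
GGGKKK
KKKKKK
KKKKKK
KKKBBB
KKKKKK
KKKKKY
After op 2 paint(1,1,G):
GGGKKK
GGGKKK
GGGKKK
GGGKKK
KKKKKK
KKKKKK
KKKBBB
KKKKKK
KKKKKY
After op 3 paint(3,0,K):
GGGKKK
GGGKKK
GGGKKK
KGGKKK
KKKKKK
KKKKKK
KKKBBB
KKKKKK
KKKKKY
After op 4 fill(5,0,G) [39 cells changed]:
GGGGGG
GGGGGG
GGGGGG
GGGGGG
GGGGGG
GGGGGG
GGGBBB
GGGGGG
GGGGGY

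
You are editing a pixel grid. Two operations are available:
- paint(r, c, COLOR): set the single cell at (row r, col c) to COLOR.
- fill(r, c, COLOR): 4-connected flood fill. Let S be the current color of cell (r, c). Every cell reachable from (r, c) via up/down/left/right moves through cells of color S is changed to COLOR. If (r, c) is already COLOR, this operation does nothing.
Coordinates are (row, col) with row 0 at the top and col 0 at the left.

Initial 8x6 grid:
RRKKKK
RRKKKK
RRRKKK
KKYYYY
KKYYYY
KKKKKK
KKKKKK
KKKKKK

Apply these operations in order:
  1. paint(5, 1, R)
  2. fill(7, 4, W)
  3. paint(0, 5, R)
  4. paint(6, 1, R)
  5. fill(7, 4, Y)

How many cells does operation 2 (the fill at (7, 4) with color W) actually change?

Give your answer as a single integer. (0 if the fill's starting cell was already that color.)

Answer: 21

Derivation:
After op 1 paint(5,1,R):
RRKKKK
RRKKKK
RRRKKK
KKYYYY
KKYYYY
KRKKKK
KKKKKK
KKKKKK
After op 2 fill(7,4,W) [21 cells changed]:
RRKKKK
RRKKKK
RRRKKK
WWYYYY
WWYYYY
WRWWWW
WWWWWW
WWWWWW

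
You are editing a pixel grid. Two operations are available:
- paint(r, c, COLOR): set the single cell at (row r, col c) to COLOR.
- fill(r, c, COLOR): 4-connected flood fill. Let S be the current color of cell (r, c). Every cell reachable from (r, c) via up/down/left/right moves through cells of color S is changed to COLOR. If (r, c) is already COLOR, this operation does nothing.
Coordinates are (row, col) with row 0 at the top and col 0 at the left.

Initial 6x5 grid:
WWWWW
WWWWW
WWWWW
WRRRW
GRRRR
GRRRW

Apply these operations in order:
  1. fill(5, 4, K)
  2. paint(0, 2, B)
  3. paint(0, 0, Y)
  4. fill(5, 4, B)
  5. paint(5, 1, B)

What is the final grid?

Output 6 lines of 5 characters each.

After op 1 fill(5,4,K) [1 cells changed]:
WWWWW
WWWWW
WWWWW
WRRRW
GRRRR
GRRRK
After op 2 paint(0,2,B):
WWBWW
WWWWW
WWWWW
WRRRW
GRRRR
GRRRK
After op 3 paint(0,0,Y):
YWBWW
WWWWW
WWWWW
WRRRW
GRRRR
GRRRK
After op 4 fill(5,4,B) [1 cells changed]:
YWBWW
WWWWW
WWWWW
WRRRW
GRRRR
GRRRB
After op 5 paint(5,1,B):
YWBWW
WWWWW
WWWWW
WRRRW
GRRRR
GBRRB

Answer: YWBWW
WWWWW
WWWWW
WRRRW
GRRRR
GBRRB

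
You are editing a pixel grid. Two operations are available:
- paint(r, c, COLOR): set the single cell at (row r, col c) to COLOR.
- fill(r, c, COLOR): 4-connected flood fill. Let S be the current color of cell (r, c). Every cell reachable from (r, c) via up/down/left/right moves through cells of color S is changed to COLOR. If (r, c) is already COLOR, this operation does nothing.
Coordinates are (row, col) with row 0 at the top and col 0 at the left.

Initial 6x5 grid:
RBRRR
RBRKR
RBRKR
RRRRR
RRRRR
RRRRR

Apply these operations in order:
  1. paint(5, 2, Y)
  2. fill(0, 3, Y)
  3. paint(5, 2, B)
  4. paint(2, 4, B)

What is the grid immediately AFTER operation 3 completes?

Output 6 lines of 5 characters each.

Answer: YBYYY
YBYKY
YBYKY
YYYYY
YYYYY
YYBYY

Derivation:
After op 1 paint(5,2,Y):
RBRRR
RBRKR
RBRKR
RRRRR
RRRRR
RRYRR
After op 2 fill(0,3,Y) [24 cells changed]:
YBYYY
YBYKY
YBYKY
YYYYY
YYYYY
YYYYY
After op 3 paint(5,2,B):
YBYYY
YBYKY
YBYKY
YYYYY
YYYYY
YYBYY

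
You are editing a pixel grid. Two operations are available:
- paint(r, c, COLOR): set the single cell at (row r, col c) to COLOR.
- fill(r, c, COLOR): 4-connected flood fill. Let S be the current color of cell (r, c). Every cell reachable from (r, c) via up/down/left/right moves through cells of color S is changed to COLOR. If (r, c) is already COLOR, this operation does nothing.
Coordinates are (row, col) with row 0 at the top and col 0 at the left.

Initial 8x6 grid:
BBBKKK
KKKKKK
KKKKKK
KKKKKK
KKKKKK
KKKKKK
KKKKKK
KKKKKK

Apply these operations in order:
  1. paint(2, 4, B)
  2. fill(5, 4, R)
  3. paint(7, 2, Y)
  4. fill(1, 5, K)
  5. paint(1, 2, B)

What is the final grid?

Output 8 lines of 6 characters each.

After op 1 paint(2,4,B):
BBBKKK
KKKKKK
KKKKBK
KKKKKK
KKKKKK
KKKKKK
KKKKKK
KKKKKK
After op 2 fill(5,4,R) [44 cells changed]:
BBBRRR
RRRRRR
RRRRBR
RRRRRR
RRRRRR
RRRRRR
RRRRRR
RRRRRR
After op 3 paint(7,2,Y):
BBBRRR
RRRRRR
RRRRBR
RRRRRR
RRRRRR
RRRRRR
RRRRRR
RRYRRR
After op 4 fill(1,5,K) [43 cells changed]:
BBBKKK
KKKKKK
KKKKBK
KKKKKK
KKKKKK
KKKKKK
KKKKKK
KKYKKK
After op 5 paint(1,2,B):
BBBKKK
KKBKKK
KKKKBK
KKKKKK
KKKKKK
KKKKKK
KKKKKK
KKYKKK

Answer: BBBKKK
KKBKKK
KKKKBK
KKKKKK
KKKKKK
KKKKKK
KKKKKK
KKYKKK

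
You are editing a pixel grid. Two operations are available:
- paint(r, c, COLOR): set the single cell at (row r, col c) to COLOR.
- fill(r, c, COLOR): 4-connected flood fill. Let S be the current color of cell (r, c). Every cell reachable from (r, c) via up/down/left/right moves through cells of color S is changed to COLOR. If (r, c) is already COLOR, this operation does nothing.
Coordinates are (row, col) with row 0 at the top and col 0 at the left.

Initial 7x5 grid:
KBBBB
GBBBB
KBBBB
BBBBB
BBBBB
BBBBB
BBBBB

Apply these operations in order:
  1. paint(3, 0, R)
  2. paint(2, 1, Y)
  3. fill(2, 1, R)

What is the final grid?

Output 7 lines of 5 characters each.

Answer: KBBBB
GBBBB
KRBBB
RBBBB
BBBBB
BBBBB
BBBBB

Derivation:
After op 1 paint(3,0,R):
KBBBB
GBBBB
KBBBB
RBBBB
BBBBB
BBBBB
BBBBB
After op 2 paint(2,1,Y):
KBBBB
GBBBB
KYBBB
RBBBB
BBBBB
BBBBB
BBBBB
After op 3 fill(2,1,R) [1 cells changed]:
KBBBB
GBBBB
KRBBB
RBBBB
BBBBB
BBBBB
BBBBB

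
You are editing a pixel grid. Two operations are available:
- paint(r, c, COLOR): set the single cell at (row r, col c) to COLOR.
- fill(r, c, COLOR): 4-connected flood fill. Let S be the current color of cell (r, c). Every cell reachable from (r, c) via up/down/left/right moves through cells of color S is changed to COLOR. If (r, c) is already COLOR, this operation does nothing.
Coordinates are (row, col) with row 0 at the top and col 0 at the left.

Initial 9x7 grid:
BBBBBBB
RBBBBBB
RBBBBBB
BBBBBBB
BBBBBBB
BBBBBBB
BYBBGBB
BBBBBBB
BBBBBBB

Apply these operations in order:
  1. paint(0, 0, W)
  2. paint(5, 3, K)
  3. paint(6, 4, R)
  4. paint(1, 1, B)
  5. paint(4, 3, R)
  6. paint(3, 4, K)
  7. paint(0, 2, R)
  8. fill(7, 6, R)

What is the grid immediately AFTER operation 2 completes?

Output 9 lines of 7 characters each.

Answer: WBBBBBB
RBBBBBB
RBBBBBB
BBBBBBB
BBBBBBB
BBBKBBB
BYBBGBB
BBBBBBB
BBBBBBB

Derivation:
After op 1 paint(0,0,W):
WBBBBBB
RBBBBBB
RBBBBBB
BBBBBBB
BBBBBBB
BBBBBBB
BYBBGBB
BBBBBBB
BBBBBBB
After op 2 paint(5,3,K):
WBBBBBB
RBBBBBB
RBBBBBB
BBBBBBB
BBBBBBB
BBBKBBB
BYBBGBB
BBBBBBB
BBBBBBB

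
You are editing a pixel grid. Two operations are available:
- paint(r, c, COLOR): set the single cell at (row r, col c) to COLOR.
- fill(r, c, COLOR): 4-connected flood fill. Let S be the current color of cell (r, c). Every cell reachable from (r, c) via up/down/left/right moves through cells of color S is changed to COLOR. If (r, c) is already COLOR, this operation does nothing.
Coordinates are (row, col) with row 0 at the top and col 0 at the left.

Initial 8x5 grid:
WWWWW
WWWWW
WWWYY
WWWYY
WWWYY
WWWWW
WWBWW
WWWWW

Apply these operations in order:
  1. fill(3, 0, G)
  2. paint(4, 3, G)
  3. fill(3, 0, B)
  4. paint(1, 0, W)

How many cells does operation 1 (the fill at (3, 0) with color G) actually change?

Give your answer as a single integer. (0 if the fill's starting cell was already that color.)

Answer: 33

Derivation:
After op 1 fill(3,0,G) [33 cells changed]:
GGGGG
GGGGG
GGGYY
GGGYY
GGGYY
GGGGG
GGBGG
GGGGG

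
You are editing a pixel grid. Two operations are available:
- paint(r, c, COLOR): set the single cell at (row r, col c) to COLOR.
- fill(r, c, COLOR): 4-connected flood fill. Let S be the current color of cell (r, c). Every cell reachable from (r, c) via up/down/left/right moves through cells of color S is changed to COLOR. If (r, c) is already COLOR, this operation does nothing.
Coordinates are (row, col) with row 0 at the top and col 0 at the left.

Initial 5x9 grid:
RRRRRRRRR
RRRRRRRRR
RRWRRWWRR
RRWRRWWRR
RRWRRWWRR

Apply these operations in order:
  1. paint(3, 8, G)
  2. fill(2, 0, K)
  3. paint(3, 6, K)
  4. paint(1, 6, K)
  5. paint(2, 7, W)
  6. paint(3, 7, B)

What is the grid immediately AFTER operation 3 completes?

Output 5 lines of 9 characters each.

After op 1 paint(3,8,G):
RRRRRRRRR
RRRRRRRRR
RRWRRWWRR
RRWRRWWRG
RRWRRWWRR
After op 2 fill(2,0,K) [35 cells changed]:
KKKKKKKKK
KKKKKKKKK
KKWKKWWKK
KKWKKWWKG
KKWKKWWKK
After op 3 paint(3,6,K):
KKKKKKKKK
KKKKKKKKK
KKWKKWWKK
KKWKKWKKG
KKWKKWWKK

Answer: KKKKKKKKK
KKKKKKKKK
KKWKKWWKK
KKWKKWKKG
KKWKKWWKK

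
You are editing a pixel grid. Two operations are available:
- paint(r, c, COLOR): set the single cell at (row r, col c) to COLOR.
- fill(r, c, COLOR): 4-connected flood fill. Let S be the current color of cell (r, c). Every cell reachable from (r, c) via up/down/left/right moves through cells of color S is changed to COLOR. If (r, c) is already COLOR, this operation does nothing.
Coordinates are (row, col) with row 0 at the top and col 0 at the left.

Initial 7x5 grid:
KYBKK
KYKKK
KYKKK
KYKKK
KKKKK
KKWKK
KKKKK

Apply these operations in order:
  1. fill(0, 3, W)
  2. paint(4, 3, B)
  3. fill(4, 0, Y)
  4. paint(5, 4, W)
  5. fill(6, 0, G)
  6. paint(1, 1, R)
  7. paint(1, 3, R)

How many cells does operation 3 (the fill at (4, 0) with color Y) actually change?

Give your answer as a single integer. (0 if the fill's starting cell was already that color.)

After op 1 fill(0,3,W) [29 cells changed]:
WYBWW
WYWWW
WYWWW
WYWWW
WWWWW
WWWWW
WWWWW
After op 2 paint(4,3,B):
WYBWW
WYWWW
WYWWW
WYWWW
WWWBW
WWWWW
WWWWW
After op 3 fill(4,0,Y) [29 cells changed]:
YYBYY
YYYYY
YYYYY
YYYYY
YYYBY
YYYYY
YYYYY

Answer: 29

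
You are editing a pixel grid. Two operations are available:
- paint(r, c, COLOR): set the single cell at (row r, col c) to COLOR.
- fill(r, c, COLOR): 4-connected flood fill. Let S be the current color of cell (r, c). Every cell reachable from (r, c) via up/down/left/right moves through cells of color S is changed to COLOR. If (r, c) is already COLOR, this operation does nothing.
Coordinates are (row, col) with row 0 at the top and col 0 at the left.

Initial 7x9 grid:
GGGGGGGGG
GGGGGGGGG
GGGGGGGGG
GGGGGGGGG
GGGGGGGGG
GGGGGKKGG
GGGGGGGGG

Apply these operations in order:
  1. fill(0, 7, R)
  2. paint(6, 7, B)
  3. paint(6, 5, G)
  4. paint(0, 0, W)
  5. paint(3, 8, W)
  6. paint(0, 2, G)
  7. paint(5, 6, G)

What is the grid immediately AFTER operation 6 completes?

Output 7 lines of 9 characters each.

Answer: WRGRRRRRR
RRRRRRRRR
RRRRRRRRR
RRRRRRRRW
RRRRRRRRR
RRRRRKKRR
RRRRRGRBR

Derivation:
After op 1 fill(0,7,R) [61 cells changed]:
RRRRRRRRR
RRRRRRRRR
RRRRRRRRR
RRRRRRRRR
RRRRRRRRR
RRRRRKKRR
RRRRRRRRR
After op 2 paint(6,7,B):
RRRRRRRRR
RRRRRRRRR
RRRRRRRRR
RRRRRRRRR
RRRRRRRRR
RRRRRKKRR
RRRRRRRBR
After op 3 paint(6,5,G):
RRRRRRRRR
RRRRRRRRR
RRRRRRRRR
RRRRRRRRR
RRRRRRRRR
RRRRRKKRR
RRRRRGRBR
After op 4 paint(0,0,W):
WRRRRRRRR
RRRRRRRRR
RRRRRRRRR
RRRRRRRRR
RRRRRRRRR
RRRRRKKRR
RRRRRGRBR
After op 5 paint(3,8,W):
WRRRRRRRR
RRRRRRRRR
RRRRRRRRR
RRRRRRRRW
RRRRRRRRR
RRRRRKKRR
RRRRRGRBR
After op 6 paint(0,2,G):
WRGRRRRRR
RRRRRRRRR
RRRRRRRRR
RRRRRRRRW
RRRRRRRRR
RRRRRKKRR
RRRRRGRBR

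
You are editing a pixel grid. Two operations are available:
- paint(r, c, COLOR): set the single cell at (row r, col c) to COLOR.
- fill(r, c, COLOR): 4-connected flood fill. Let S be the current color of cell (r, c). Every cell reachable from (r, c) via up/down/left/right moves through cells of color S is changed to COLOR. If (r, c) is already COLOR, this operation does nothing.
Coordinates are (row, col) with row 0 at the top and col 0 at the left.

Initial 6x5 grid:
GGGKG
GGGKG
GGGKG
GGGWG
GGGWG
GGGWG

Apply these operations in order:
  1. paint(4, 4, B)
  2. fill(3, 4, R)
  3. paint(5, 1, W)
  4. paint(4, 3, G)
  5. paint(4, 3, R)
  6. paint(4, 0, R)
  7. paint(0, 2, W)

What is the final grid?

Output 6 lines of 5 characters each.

After op 1 paint(4,4,B):
GGGKG
GGGKG
GGGKG
GGGWG
GGGWB
GGGWG
After op 2 fill(3,4,R) [4 cells changed]:
GGGKR
GGGKR
GGGKR
GGGWR
GGGWB
GGGWG
After op 3 paint(5,1,W):
GGGKR
GGGKR
GGGKR
GGGWR
GGGWB
GWGWG
After op 4 paint(4,3,G):
GGGKR
GGGKR
GGGKR
GGGWR
GGGGB
GWGWG
After op 5 paint(4,3,R):
GGGKR
GGGKR
GGGKR
GGGWR
GGGRB
GWGWG
After op 6 paint(4,0,R):
GGGKR
GGGKR
GGGKR
GGGWR
RGGRB
GWGWG
After op 7 paint(0,2,W):
GGWKR
GGGKR
GGGKR
GGGWR
RGGRB
GWGWG

Answer: GGWKR
GGGKR
GGGKR
GGGWR
RGGRB
GWGWG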